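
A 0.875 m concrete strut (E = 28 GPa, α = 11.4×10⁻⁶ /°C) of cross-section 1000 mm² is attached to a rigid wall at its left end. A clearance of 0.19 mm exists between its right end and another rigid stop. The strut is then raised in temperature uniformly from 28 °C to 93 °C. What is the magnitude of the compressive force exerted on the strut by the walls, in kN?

P ≈ 14.7 kN

If the wall were absent the strut would grow by αΔT L = 11.4×10⁻⁶ × 65 × 875 = 0.6484 mm.
After closing the 0.19 mm clearance, 0.6484 − 0.19 = 0.4584 mm of expansion remains to be suppressed by the wall.
That suppressed elongation corresponds to σ = E·Δ/L = 28×10³ × 0.4584/875 = 14.67 MPa.
Force on the wall = σA = 14.67 × 1000 mm² = 14.67 kN.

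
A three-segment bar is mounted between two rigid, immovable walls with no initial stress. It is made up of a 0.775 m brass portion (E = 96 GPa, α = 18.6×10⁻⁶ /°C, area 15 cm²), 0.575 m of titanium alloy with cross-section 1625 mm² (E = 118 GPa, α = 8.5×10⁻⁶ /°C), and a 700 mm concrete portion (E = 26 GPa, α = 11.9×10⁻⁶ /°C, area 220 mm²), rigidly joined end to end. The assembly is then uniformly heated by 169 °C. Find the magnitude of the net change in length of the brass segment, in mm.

Free thermal expansion of the whole bar: Σ αᵢΔT Lᵢ = 18.6×10⁻⁶×169×775 + 8.5×10⁻⁶×169×575 + 11.9×10⁻⁶×169×700 = 4.67 mm.
Since the ends are fixed, an axial force P builds up, equal in every segment, with P · Σ Lᵢ/(AᵢEᵢ) = δ_free.
The series flexibility is Σ Lᵢ/(AᵢEᵢ) = 775/(1500×96×10³) + 575/(1625×118×10³) + 700/(220×26×10³) = 0.0001308 mm/N.
So P = 4.67 / 0.0001308 = 35.71 kN, compressive.
For the brass segment, free thermal change = 18.6×10⁻⁶×169×775 = 2.436 mm and elastic change from P = 35710×775/(1500×96×10³) = 0.1922 mm; these oppose, so the net change is 2.24 mm (segment lengthens).

|ΔL| ≈ 2.24 mm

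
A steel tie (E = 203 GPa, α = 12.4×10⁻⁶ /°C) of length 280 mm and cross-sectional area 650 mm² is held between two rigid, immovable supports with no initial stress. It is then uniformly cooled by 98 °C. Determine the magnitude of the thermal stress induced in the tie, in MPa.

σ ≈ 247 MPa (tensile)

With length fixed, the mechanical strain must cancel the thermal strain αΔT = 12.4×10⁻⁶ × 98 = 1215.2×10⁻⁶.
σ = EαΔT = 203×10³ × 12.4×10⁻⁶ × 98 = 246.7 MPa (tensile; the tie is trying to contract).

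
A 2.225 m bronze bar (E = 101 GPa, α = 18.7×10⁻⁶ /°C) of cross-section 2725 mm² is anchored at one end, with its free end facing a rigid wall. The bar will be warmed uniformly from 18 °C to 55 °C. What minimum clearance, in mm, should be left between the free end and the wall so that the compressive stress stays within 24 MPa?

With no wall the bar would lengthen by αΔT L = 18.7×10⁻⁶ × 37 × 2225 = 1.539 mm.
A stress of 24 MPa corresponds to the wall pushing the bar back by σL/E = 24×2225/(101×10³) = 0.5287 mm.
So the gap has to take up the difference, g_min = δ_free − σL/E = 1.539 − 0.5287 = 1.011 mm.

g ≈ 1.01 mm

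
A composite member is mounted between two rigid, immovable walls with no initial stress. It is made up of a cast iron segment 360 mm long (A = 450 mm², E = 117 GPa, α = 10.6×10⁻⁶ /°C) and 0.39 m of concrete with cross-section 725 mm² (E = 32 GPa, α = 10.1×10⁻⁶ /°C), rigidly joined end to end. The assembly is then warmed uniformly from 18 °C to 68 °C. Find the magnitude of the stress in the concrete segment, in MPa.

If the supports were absent, the total length change would be Σ αᵢΔT Lᵢ = 10.6×10⁻⁶×50×360 + 10.1×10⁻⁶×50×390 = 0.3877 mm.
Since the ends are fixed, an axial force P builds up, equal in every segment, with P · Σ Lᵢ/(AᵢEᵢ) = δ_free.
The series flexibility is Σ Lᵢ/(AᵢEᵢ) = 360/(450×117×10³) + 390/(725×32×10³) = 2.365×10⁻⁵ mm/N.
Hence P = δ_free / Σ(L/AE) = 0.3877/2.365×10⁻⁵ = 16.4 kN (compressive).
σ_{concrete} = P / A = 16400 / 725 = 22.62 MPa.

σ ≈ 22.6 MPa (compressive)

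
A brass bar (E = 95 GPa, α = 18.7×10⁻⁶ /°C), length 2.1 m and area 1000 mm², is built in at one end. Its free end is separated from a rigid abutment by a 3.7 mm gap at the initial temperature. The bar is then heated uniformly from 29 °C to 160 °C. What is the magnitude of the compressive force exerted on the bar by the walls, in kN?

If the wall were absent the bar would grow by αΔT L = 18.7×10⁻⁶ × 131 × 2100 = 5.144 mm.
The gap closes (δ_free > 3.7 mm) and the wall then resists a further 5.144 − 3.7 = 1.444 mm of expansion.
That suppressed elongation corresponds to σ = E·Δ/L = 95×10³ × 1.444/2100 = 65.34 MPa.
Force on the wall = σA = 65.34 × 1000 mm² = 65.34 kN.

P ≈ 65.3 kN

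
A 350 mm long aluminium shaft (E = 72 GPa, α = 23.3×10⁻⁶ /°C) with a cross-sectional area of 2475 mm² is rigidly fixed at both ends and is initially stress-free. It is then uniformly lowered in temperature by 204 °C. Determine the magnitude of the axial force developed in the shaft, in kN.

P ≈ 847 kN (tensile)

With zero net strain, σ = E·αΔT = 72 GPa × 23.3×10⁻⁶ × 204 = 342.2 MPa.
Then P = σA = 342.2 × 2475 mm² = 847 kN, tensile.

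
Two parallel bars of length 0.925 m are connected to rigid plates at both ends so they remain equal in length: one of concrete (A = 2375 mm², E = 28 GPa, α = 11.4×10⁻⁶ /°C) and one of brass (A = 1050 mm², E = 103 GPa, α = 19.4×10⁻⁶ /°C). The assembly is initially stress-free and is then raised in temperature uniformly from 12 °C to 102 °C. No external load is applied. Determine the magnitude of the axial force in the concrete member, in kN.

P ≈ 29.6 kN (tensile in the concrete)

Equilibrium of a rigid end plate with no external load gives equal and opposite internal forces ±P in the two members. Since α_{brass} > α_{concrete}, heating drives the brass into compression and the concrete into tension.
Compatibility of the two members (thermal + elastic change equal): (α₁ − α₂)ΔT = P·[1/(A₁E₁) + 1/(A₂E₂)].
|α₁ − α₂|·ΔT = 8×10⁻⁶ × 90 = 0.00072.
1/(A₁E₁) + 1/(A₂E₂) = 1/(2375×28×10³) + 1/(1050×103×10³) = 2.428×10⁻⁸ N⁻¹.
P = 0.00072 / 2.428×10⁻⁸ = 29650 N = 29.65 kN.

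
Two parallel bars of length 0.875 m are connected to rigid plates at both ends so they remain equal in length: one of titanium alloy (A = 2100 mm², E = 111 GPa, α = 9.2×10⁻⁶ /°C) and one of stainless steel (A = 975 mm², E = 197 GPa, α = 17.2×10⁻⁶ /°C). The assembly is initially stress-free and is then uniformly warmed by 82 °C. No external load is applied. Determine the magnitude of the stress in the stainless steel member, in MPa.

σ ≈ 70.9 MPa (compressive)

Equilibrium of a rigid end plate with no external load gives equal and opposite internal forces ±P in the two members. Since α_{stainless steel} > α_{titanium alloy}, heating drives the stainless steel into compression and the titanium alloy into tension.
Compatibility of the two members (thermal + elastic change equal): (α₁ − α₂)ΔT = P·[1/(A₁E₁) + 1/(A₂E₂)].
|α₁ − α₂|·ΔT = 8×10⁻⁶ × 82 = 0.000656.
1/(A₁E₁) + 1/(A₂E₂) = 1/(2100×111×10³) + 1/(975×197×10³) = 9.496×10⁻⁹ N⁻¹.
So P = 0.000656 / 9.496×10⁻⁹ = 69.08 kN.
σ_{stainless steel} = P/A₂ = 69080/975 = 70.85 MPa, compressive.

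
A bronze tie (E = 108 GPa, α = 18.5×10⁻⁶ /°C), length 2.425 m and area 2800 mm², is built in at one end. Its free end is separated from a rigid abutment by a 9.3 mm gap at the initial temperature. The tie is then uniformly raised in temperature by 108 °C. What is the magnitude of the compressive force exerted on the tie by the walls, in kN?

P ≈ 0 kN

Free thermal elongation = αΔT L = 18.5×10⁻⁶ × 108 × 2425 = 4.845 mm.
Since δ_free = 4.85 mm is less than the 9.3 mm gap, the tie never touches the wall. No axial force develops.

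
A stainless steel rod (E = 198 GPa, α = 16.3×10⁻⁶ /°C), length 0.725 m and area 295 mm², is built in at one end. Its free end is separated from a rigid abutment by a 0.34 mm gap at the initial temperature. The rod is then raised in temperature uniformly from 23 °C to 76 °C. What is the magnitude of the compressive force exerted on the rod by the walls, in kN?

Unrestrained expansion: δ_free = αΔT L = 16.3×10⁻⁶ × 53 × 725 = 0.6263 mm.
This exceeds the 0.34 mm gap, so the wall pushes back. The portion of expansion that must be recovered elastically is δ_free − gap = 0.6263 − 0.34 = 0.2863 mm.
So σ = E(δ_free − g)/L = 198×10³ × 0.2863/725 = 78.2 MPa.
Force on the wall = σA = 78.2 × 295 mm² = 23.07 kN.

P ≈ 23.1 kN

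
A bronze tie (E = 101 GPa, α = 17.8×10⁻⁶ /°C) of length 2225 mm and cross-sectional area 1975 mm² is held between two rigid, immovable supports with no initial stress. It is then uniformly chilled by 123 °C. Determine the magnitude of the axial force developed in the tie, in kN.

The ends cannot move, so σ = EαΔT = 101×10³ × 17.8×10⁻⁶ × 123 = 221.1 MPa.
P = AEαΔT = 1975 × 101×10³ × 17.8×10⁻⁶ × 123 = 436.7 kN (tensile).

P ≈ 437 kN (tensile)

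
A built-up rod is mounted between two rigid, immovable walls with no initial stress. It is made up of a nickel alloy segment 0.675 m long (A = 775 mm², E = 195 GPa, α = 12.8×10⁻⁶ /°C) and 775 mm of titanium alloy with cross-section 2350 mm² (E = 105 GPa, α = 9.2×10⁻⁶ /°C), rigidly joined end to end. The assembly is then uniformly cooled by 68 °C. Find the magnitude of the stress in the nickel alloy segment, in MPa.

σ ≈ 182 MPa (tensile)

If the supports were absent, the total length change would be Σ αᵢΔT Lᵢ = 12.8×10⁻⁶×68×675 + 9.2×10⁻⁶×68×775 = 1.072 mm.
Since the ends are fixed, an axial force P builds up, equal in every segment, with P · Σ Lᵢ/(AᵢEᵢ) = δ_free.
The series flexibility is Σ Lᵢ/(AᵢEᵢ) = 675/(775×195×10³) + 775/(2350×105×10³) = 7.607×10⁻⁶ mm/N.
So P = 1.072 / 7.607×10⁻⁶ = 141 kN, tensile.
σ_{nickel alloy} = P / A = 141000 / 775 = 181.9 MPa.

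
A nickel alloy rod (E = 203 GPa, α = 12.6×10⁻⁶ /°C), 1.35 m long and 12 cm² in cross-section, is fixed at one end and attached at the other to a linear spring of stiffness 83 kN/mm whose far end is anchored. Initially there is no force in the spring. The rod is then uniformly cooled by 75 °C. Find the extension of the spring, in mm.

If the spring were absent the rod would shorten by αΔT L = 12.6×10⁻⁶ × 75 × 1350 = 1.276 mm.
Let P be the tensile force in the spring. The rod extends elastically by PL/(AE) and the spring stretches by P/k; together these equal δ_free.
So P = δ_free / [L/(AE) + 1/k] = 1.276 / [ 1350/(1200×203×10³) + 1/(83×10³) ].
P = 1.276 / 1.759×10⁻⁵ = 72530 N.
Spring extension = P/k = 72530/(83×10³) = 0.8738 mm.

δ ≈ 0.874 mm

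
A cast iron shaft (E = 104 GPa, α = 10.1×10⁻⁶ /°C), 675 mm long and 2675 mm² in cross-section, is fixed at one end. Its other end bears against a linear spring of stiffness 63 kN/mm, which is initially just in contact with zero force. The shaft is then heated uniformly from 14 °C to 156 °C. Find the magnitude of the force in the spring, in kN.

P ≈ 52.9 kN

Free thermal expansion: δ_free = αΔT L = 10.1×10⁻⁶ × 142 × 675 = 0.9681 mm.
With a force P in the spring, the elastic change of the shaft is PL/(AE) and that of the spring is P/k; compatibility requires their sum to equal δ_free.
P [ L/(AE) + 1/k ] = δ_free → P [ 675/(2675×104×10³) + 1/(63×10³) ] = 0.9681.
P = 0.9681 / 1.83×10⁻⁵ = 52900 N.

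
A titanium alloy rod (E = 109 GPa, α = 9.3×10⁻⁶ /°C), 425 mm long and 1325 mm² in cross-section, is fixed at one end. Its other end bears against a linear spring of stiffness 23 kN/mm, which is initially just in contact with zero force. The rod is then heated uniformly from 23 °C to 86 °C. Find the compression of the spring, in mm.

δ ≈ 0.233 mm

The unrestrained thermal change is αΔT L = 9.3×10⁻⁶ × 63 × 425 = 0.249 mm.
With a force P in the spring, the elastic change of the rod is PL/(AE) and that of the spring is P/k; compatibility requires their sum to equal δ_free.
So P = δ_free / [L/(AE) + 1/k] = 0.249 / [ 425/(1325×109×10³) + 1/(23×10³) ].
P = 0.249 / 4.642×10⁻⁵ = 5364 N.
Spring compression = P/k = 5364/(23×10³) = 0.2332 mm.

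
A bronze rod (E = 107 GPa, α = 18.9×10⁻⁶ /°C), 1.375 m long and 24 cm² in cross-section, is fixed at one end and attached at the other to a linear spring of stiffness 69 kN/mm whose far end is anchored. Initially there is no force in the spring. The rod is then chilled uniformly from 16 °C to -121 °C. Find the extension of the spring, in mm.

The unrestrained thermal change is αΔT L = 18.9×10⁻⁶ × 137 × 1375 = 3.56 mm.
With a force P in the spring, the elastic change of the rod is PL/(AE) and that of the spring is P/k; compatibility requires their sum to equal δ_free.
So P = δ_free / [L/(AE) + 1/k] = 3.56 / [ 1375/(2400×107×10³) + 1/(69×10³) ].
P = 3.56 / 1.985×10⁻⁵ = 179400 N.
Spring extension = P/k = 179400/(69×10³) = 2.6 mm.

δ ≈ 2.6 mm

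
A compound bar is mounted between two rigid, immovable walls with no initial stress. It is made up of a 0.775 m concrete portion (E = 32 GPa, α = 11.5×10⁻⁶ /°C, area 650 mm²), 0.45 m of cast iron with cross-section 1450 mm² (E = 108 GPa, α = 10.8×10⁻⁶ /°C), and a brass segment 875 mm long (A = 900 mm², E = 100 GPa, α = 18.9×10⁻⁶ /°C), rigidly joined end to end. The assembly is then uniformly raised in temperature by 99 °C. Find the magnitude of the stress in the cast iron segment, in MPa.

Free thermal expansion of the whole bar: Σ αᵢΔT Lᵢ = 11.5×10⁻⁶×99×775 + 10.8×10⁻⁶×99×450 + 18.9×10⁻⁶×99×875 = 3.001 mm.
The rigid supports impose zero overall length change; the single axial force P common to all segments must satisfy P Σ Lᵢ/(AᵢEᵢ) = δ_free.
Σ Lᵢ/(AᵢEᵢ) = 775/(650×32×10³) + 450/(1450×108×10³) + 875/(900×100×10³) = 4.986×10⁻⁵ mm/N.
Hence P = δ_free / Σ(L/AE) = 3.001/4.986×10⁻⁵ = 60.19 kN (compressive).
σ_{cast iron} = P / A = 60190 / 1450 = 41.51 MPa.

σ ≈ 41.5 MPa (compressive)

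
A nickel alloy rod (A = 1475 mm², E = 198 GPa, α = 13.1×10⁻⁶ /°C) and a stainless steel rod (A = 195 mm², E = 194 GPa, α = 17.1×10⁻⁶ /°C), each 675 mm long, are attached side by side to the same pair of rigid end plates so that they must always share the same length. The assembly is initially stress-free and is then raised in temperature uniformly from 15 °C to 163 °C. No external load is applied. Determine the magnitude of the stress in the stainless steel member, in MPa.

The stainless steel has the larger α, so on heating it would change length more than the nickel alloy if both were free. The rigid plates force a common final length, so the stainless steel is put into compression and the nickel alloy into tension, with equal and opposite forces P (no external load).
Compatibility of the two members (thermal + elastic change equal): (α₁ − α₂)ΔT = P·[1/(A₁E₁) + 1/(A₂E₂)].
|α₁ − α₂|·ΔT = 4×10⁻⁶ × 148 = 0.000592.
1/(A₁E₁) + 1/(A₂E₂) = 1/(1475×198×10³) + 1/(195×194×10³) = 2.986×10⁻⁸ N⁻¹.
So P = 0.000592 / 2.986×10⁻⁸ = 19.83 kN.
σ_{stainless steel} = P/A₂ = 19830/195 = 101.7 MPa, compressive.

σ ≈ 102 MPa (compressive)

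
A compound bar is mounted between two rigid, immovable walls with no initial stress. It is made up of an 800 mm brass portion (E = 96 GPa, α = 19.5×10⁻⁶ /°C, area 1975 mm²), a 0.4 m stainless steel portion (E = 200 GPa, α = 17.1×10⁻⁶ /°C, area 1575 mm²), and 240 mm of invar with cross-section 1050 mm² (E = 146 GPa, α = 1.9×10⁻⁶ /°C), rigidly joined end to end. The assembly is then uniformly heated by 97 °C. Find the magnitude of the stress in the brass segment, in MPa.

σ ≈ 159 MPa (compressive)

With the walls removed the bar would change length by δ_free = Σ αᵢΔT Lᵢ = 19.5×10⁻⁶×97×800 + 17.1×10⁻⁶×97×400 + 1.9×10⁻⁶×97×240 = 2.221 mm.
The walls prevent any net length change, so an axial force P (same in every segment) develops. Compatibility: P · Σ Lᵢ/(AᵢEᵢ) = δ_free.
Σ Lᵢ/(AᵢEᵢ) = 800/(1975×96×10³) + 400/(1575×200×10³) + 240/(1050×146×10³) = 7.055×10⁻⁶ mm/N.
P = 2.221 / 7.055×10⁻⁶ = 314800 N = 314.8 kN, compressive.
σ_{brass} = P / A = 314800 / 1975 = 159.4 MPa.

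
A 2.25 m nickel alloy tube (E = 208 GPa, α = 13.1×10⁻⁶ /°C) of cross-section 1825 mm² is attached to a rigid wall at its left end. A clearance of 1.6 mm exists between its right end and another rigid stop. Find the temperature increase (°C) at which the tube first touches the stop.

ΔT ≈ 54.3 °C

Contact occurs when the free expansion equals the gap: αΔT L = 1.6 mm.
ΔT = 1.6 / (13.1×10⁻⁶ × 2250) = 54.28 °C.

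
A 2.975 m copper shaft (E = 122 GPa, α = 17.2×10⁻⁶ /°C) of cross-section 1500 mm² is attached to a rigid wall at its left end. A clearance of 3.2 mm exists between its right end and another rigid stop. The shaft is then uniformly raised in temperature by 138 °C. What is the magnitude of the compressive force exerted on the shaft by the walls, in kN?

P ≈ 238 kN

If the wall were absent the shaft would grow by αΔT L = 17.2×10⁻⁶ × 138 × 2975 = 7.061 mm.
After closing the 3.2 mm clearance, 7.061 − 3.2 = 3.861 mm of expansion remains to be suppressed by the wall.
So σ = E(δ_free − g)/L = 122×10³ × 3.861/2975 = 158.4 MPa.
P = σA = 158.4 × 1500 = 237.5 kN.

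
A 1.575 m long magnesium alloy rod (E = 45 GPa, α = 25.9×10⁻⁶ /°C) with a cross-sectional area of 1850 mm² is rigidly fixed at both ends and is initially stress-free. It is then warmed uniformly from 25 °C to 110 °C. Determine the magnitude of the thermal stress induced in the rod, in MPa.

With length fixed, the mechanical strain must cancel the thermal strain αΔT = 25.9×10⁻⁶ × 85 = 2201.5×10⁻⁶.
σ = EαΔT = 45×10³ × 25.9×10⁻⁶ × 85 = 99.07 MPa (compressive; the rod is trying to expand).

σ ≈ 99.1 MPa (compressive)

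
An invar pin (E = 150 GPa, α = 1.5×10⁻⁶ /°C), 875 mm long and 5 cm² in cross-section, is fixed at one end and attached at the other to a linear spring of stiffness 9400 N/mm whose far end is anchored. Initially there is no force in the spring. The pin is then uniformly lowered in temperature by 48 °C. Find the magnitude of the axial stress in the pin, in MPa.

Free thermal contraction: δ_free = αΔT L = 1.5×10⁻⁶ × 48 × 875 = 0.063 mm.
With a force P in the spring, the elastic change of the pin is PL/(AE) and that of the spring is P/k; compatibility requires their sum to equal δ_free.
So P = δ_free / [L/(AE) + 1/k] = 0.063 / [ 875/(500×150×10³) + 1/(9400) ].
P = 0.063 / 0.000118 = 533.7 N.
σ = P/A = 533.7/500 = 1.067 MPa.

σ ≈ 1.07 MPa (tensile)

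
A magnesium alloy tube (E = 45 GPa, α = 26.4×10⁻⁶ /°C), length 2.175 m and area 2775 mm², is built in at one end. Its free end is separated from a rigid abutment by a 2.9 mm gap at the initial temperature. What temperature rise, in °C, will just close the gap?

ΔT ≈ 50.5 °C

Contact occurs when the free expansion equals the gap: αΔT L = 2.9 mm.
ΔT = 2.9 / (26.4×10⁻⁶ × 2175) = 50.51 °C.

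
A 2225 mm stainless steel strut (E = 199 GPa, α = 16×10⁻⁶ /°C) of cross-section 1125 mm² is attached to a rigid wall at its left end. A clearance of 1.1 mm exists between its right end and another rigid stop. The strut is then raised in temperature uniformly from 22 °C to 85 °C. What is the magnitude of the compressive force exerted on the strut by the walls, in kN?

Free thermal elongation = αΔT L = 16×10⁻⁶ × 63 × 2225 = 2.243 mm.
After closing the 1.1 mm clearance, 2.243 − 1.1 = 1.143 mm of expansion remains to be suppressed by the wall.
Compatibility: PL/(AE) = 1.143 mm, so σ = P/A = E × (1.143/2225) = 102.2 MPa.
Force on the wall = σA = 102.2 × 1125 mm² = 115 kN.

P ≈ 115 kN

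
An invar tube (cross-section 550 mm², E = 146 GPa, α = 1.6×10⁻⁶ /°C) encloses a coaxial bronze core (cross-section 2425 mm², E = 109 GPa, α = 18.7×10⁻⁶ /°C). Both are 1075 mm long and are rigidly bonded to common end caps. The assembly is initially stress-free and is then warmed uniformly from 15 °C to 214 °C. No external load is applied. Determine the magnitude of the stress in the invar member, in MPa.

σ ≈ 381 MPa (tensile)

Equilibrium of a rigid end plate with no external load gives equal and opposite internal forces ±P in the two members. Since α_{bronze} > α_{invar}, heating drives the bronze into compression and the invar into tension.
Setting the final lengths equal and cancelling L: (α₁ − α₂)ΔT = P/(A₁E₁) + P/(A₂E₂).
|α₁ − α₂|·ΔT = 17.1×10⁻⁶ × 199 = 0.003403.
1/(A₁E₁) + 1/(A₂E₂) = 1/(550×146×10³) + 1/(2425×109×10³) = 1.624×10⁻⁸ N⁻¹.
P = 0.003403 / 1.624×10⁻⁸ = 209600 N = 209.6 kN.
σ_{invar} = P/A₁ = 209600/550 = 381.1 MPa, tensile.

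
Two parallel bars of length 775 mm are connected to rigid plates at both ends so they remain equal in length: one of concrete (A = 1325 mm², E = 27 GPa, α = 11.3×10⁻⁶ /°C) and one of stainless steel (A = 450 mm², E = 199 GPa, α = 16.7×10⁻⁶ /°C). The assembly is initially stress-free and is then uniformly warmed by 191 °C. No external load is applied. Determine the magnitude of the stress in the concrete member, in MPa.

σ ≈ 19.9 MPa (tensile)

Both members must finish at the same length. With the larger α, the stainless steel tends to over-expand; the plates restrain it, putting the stainless steel in compression and the concrete in tension. With no external load the two internal forces are equal and opposite, magnitude P.
Setting the final lengths equal and cancelling L: (α₁ − α₂)ΔT = P/(A₁E₁) + P/(A₂E₂).
|α₁ − α₂|·ΔT = 5.4×10⁻⁶ × 191 = 0.001031.
1/(A₁E₁) + 1/(A₂E₂) = 1/(1325×27×10³) + 1/(450×199×10³) = 3.912×10⁻⁸ N⁻¹.
So P = 0.001031 / 3.912×10⁻⁸ = 26.37 kN.
σ_{concrete} = P/A₁ = 26370/1325 = 19.9 MPa, tensile.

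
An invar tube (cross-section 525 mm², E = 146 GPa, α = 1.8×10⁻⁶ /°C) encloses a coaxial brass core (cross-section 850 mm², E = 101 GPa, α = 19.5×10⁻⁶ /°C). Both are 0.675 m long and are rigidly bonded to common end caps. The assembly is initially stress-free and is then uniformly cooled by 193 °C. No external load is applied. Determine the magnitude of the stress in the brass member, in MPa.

The brass has the larger α, so on cooling it would change length more than the invar if both were free. The rigid plates force a common final length, so the brass is put into tension and the invar into compression, with equal and opposite forces P (no external load).
Compatibility of the two members (thermal + elastic change equal): (α₁ − α₂)ΔT = P·[1/(A₁E₁) + 1/(A₂E₂)].
|α₁ − α₂|·ΔT = 17.7×10⁻⁶ × 193 = 0.003416.
1/(A₁E₁) + 1/(A₂E₂) = 1/(525×146×10³) + 1/(850×101×10³) = 2.469×10⁻⁸ N⁻¹.
So P = 0.003416 / 2.469×10⁻⁸ = 138.3 kN.
σ_{brass} = P/A₂ = 138300/850 = 162.7 MPa, tensile.

σ ≈ 163 MPa (tensile)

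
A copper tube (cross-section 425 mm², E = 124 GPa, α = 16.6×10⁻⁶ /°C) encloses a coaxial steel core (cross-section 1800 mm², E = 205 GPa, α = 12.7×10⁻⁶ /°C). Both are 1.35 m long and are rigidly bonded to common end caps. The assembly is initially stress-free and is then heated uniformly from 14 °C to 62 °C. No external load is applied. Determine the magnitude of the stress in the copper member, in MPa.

σ ≈ 20.3 MPa (compressive)

The copper has the larger α, so on heating it would change length more than the steel if both were free. The rigid plates force a common final length, so the copper is put into compression and the steel into tension, with equal and opposite forces P (no external load).
Compatibility of the two members (thermal + elastic change equal): (α₁ − α₂)ΔT = P·[1/(A₁E₁) + 1/(A₂E₂)].
|α₁ − α₂|·ΔT = 3.9×10⁻⁶ × 48 = 0.0001872.
1/(A₁E₁) + 1/(A₂E₂) = 1/(425×124×10³) + 1/(1800×205×10³) = 2.169×10⁻⁸ N⁻¹.
So P = 0.0001872 / 2.169×10⁻⁸ = 8.633 kN.
σ_{copper} = P/A₁ = 8633/425 = 20.31 MPa, compressive.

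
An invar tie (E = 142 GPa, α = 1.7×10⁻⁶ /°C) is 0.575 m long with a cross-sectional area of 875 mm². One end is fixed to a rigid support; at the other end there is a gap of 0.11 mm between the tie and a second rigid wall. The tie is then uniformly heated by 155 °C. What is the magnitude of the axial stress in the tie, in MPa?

Unrestrained expansion: δ_free = αΔT L = 1.7×10⁻⁶ × 155 × 575 = 0.1515 mm.
This exceeds the 0.11 mm gap, so the wall pushes back. The portion of expansion that must be recovered elastically is δ_free − gap = 0.1515 − 0.11 = 0.04151 mm.
So σ = E(δ_free − g)/L = 142×10³ × 0.04151/575 = 10.25 MPa.

σ ≈ 10.3 MPa (compressive)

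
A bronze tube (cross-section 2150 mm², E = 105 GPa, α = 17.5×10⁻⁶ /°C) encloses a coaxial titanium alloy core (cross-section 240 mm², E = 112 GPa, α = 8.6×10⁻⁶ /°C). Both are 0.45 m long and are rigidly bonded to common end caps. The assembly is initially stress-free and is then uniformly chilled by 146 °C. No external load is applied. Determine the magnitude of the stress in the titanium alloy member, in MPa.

σ ≈ 130 MPa (compressive)

The bronze has the larger α, so on cooling it would change length more than the titanium alloy if both were free. The rigid plates force a common final length, so the bronze is put into tension and the titanium alloy into compression, with equal and opposite forces P (no external load).
Compatibility of the two members (thermal + elastic change equal): (α₁ − α₂)ΔT = P·[1/(A₁E₁) + 1/(A₂E₂)].
|α₁ − α₂|·ΔT = 8.9×10⁻⁶ × 146 = 0.001299.
1/(A₁E₁) + 1/(A₂E₂) = 1/(2150×105×10³) + 1/(240×112×10³) = 4.163×10⁻⁸ N⁻¹.
P = 0.001299 / 4.163×10⁻⁸ = 31210 N = 31.21 kN.
σ_{titanium alloy} = P/A₂ = 31210/240 = 130 MPa, compressive.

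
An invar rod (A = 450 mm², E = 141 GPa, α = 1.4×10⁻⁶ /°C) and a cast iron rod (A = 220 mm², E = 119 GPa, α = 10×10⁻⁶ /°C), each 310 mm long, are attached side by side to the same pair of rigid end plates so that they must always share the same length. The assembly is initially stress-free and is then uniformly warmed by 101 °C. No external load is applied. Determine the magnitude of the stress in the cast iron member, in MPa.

σ ≈ 73.2 MPa (compressive)

The cast iron has the larger α, so on heating it would change length more than the invar if both were free. The rigid plates force a common final length, so the cast iron is put into compression and the invar into tension, with equal and opposite forces P (no external load).
Setting the final lengths equal and cancelling L: (α₁ − α₂)ΔT = P/(A₁E₁) + P/(A₂E₂).
|α₁ − α₂|·ΔT = 8.6×10⁻⁶ × 101 = 0.0008686.
1/(A₁E₁) + 1/(A₂E₂) = 1/(450×141×10³) + 1/(220×119×10³) = 5.396×10⁻⁸ N⁻¹.
So P = 0.0008686 / 5.396×10⁻⁸ = 16.1 kN.
σ_{cast iron} = P/A₂ = 16100/220 = 73.17 MPa, compressive.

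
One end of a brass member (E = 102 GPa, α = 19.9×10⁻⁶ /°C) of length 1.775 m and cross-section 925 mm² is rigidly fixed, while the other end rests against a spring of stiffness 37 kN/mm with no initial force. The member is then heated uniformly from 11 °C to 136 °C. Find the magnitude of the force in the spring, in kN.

If the spring were absent the member would lengthen by αΔT L = 19.9×10⁻⁶ × 125 × 1775 = 4.415 mm.
Let P be the compressive force at the spring. The member shortens elastically by PL/(AE) and the spring compresses by P/k; together these equal δ_free.
P [ L/(AE) + 1/k ] = δ_free → P [ 1775/(925×102×10³) + 1/(37×10³) ] = 4.415.
P = 4.415 / 4.584×10⁻⁵ = 96320 N.

P ≈ 96.3 kN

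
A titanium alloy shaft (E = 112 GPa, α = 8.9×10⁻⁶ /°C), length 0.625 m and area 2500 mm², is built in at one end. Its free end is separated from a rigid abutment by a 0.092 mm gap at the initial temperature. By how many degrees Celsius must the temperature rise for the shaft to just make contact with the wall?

Contact occurs when the free expansion equals the gap: αΔT L = 0.092 mm.
ΔT = 0.092 / (8.9×10⁻⁶ × 625) = 16.54 °C.

ΔT ≈ 16.5 °C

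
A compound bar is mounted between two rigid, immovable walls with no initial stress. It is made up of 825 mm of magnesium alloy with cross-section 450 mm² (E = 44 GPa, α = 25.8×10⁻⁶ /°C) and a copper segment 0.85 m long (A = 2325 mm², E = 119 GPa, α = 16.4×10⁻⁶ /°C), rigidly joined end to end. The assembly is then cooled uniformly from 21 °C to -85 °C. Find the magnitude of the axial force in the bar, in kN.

With the walls removed the bar would change length by δ_free = Σ αᵢΔT Lᵢ = 25.8×10⁻⁶×106×825 + 16.4×10⁻⁶×106×850 = 3.734 mm.
The rigid supports impose zero overall length change; the single axial force P common to all segments must satisfy P Σ Lᵢ/(AᵢEᵢ) = δ_free.
The series flexibility is Σ Lᵢ/(AᵢEᵢ) = 825/(450×44×10³) + 850/(2325×119×10³) = 4.474×10⁻⁵ mm/N.
P = 3.734 / 4.474×10⁻⁵ = 83460 N = 83.46 kN, tensile.

P ≈ 83.5 kN (tensile)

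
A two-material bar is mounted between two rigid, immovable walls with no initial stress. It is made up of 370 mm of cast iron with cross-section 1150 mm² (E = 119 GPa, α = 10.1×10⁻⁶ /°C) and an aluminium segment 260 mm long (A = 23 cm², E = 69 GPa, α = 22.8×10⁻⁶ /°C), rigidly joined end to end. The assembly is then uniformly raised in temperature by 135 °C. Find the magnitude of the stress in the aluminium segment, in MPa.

σ ≈ 131 MPa (compressive)

If the supports were absent, the total length change would be Σ αᵢΔT Lᵢ = 10.1×10⁻⁶×135×370 + 22.8×10⁻⁶×135×260 = 1.305 mm.
The rigid supports impose zero overall length change; the single axial force P common to all segments must satisfy P Σ Lᵢ/(AᵢEᵢ) = δ_free.
Σ Lᵢ/(AᵢEᵢ) = 370/(1150×119×10³) + 260/(2300×69×10³) = 4.342×10⁻⁶ mm/N.
So P = 1.305 / 4.342×10⁻⁶ = 300.5 kN, compressive.
σ_{aluminium} = P / A = 300500 / 2300 = 130.7 MPa.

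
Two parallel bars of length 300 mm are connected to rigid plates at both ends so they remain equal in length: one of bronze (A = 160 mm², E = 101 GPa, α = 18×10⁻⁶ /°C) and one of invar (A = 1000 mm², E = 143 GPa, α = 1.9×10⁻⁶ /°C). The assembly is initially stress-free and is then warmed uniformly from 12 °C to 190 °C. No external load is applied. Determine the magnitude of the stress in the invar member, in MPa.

Both members must finish at the same length. With the larger α, the bronze tends to over-expand; the plates restrain it, putting the bronze in compression and the invar in tension. With no external load the two internal forces are equal and opposite, magnitude P.
Compatibility of the two members (thermal + elastic change equal): (α₁ − α₂)ΔT = P·[1/(A₁E₁) + 1/(A₂E₂)].
|α₁ − α₂|·ΔT = 16.1×10⁻⁶ × 178 = 0.002866.
1/(A₁E₁) + 1/(A₂E₂) = 1/(160×101×10³) + 1/(1000×143×10³) = 6.887×10⁻⁸ N⁻¹.
P = 0.002866 / 6.887×10⁻⁸ = 41610 N = 41.61 kN.
σ_{invar} = P/A₂ = 41610/1000 = 41.61 MPa, tensile.

σ ≈ 41.6 MPa (tensile)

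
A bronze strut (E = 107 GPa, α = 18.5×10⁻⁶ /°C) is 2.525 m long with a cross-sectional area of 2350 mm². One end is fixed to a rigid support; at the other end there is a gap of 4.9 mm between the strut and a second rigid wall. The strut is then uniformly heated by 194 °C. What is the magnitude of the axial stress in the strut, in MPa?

σ ≈ 176 MPa (compressive)

Free thermal elongation = αΔT L = 18.5×10⁻⁶ × 194 × 2525 = 9.062 mm.
This exceeds the 4.9 mm gap, so the wall pushes back. The portion of expansion that must be recovered elastically is δ_free − gap = 9.062 − 4.9 = 4.162 mm.
Compatibility: PL/(AE) = 4.162 mm, so σ = P/A = E × (4.162/2525) = 176.4 MPa.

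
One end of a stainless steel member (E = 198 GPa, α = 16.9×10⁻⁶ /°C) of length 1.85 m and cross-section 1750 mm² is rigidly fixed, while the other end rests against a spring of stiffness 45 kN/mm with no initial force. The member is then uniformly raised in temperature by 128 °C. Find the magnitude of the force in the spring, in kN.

P ≈ 145 kN

Free thermal expansion: δ_free = αΔT L = 16.9×10⁻⁶ × 128 × 1850 = 4.002 mm.
With a force P in the spring, the elastic change of the member is PL/(AE) and that of the spring is P/k; compatibility requires their sum to equal δ_free.
So P = δ_free / [L/(AE) + 1/k] = 4.002 / [ 1850/(1750×198×10³) + 1/(45×10³) ].
P = 4.002 / 2.756×10⁻⁵ = 145200 N.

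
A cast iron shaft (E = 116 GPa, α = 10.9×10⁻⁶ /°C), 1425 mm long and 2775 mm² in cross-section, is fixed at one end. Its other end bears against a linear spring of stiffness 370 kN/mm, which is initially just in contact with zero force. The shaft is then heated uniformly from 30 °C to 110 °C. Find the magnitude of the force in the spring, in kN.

P ≈ 174 kN

Free thermal expansion: δ_free = αΔT L = 10.9×10⁻⁶ × 80 × 1425 = 1.243 mm.
Let P be the compressive force at the spring. The shaft shortens elastically by PL/(AE) and the spring compresses by P/k; together these equal δ_free.
P [ L/(AE) + 1/k ] = δ_free → P [ 1425/(2775×116×10³) + 1/(370×10³) ] = 1.243.
P = 1.243 / 7.13×10⁻⁶ = 174300 N.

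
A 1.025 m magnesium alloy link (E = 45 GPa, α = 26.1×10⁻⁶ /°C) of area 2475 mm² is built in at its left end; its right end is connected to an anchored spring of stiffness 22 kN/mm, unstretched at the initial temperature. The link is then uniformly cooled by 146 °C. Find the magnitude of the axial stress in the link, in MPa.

If the spring were absent the link would shorten by αΔT L = 26.1×10⁻⁶ × 146 × 1025 = 3.906 mm.
Let P be the tensile force in the spring. The link extends elastically by PL/(AE) and the spring stretches by P/k; together these equal δ_free.
P [ L/(AE) + 1/k ] = δ_free → P [ 1025/(2475×45×10³) + 1/(22×10³) ] = 3.906.
P = 3.906 / 5.466×10⁻⁵ = 71460 N.
σ = P/A = 71460/2475 = 28.87 MPa.

σ ≈ 28.9 MPa (tensile)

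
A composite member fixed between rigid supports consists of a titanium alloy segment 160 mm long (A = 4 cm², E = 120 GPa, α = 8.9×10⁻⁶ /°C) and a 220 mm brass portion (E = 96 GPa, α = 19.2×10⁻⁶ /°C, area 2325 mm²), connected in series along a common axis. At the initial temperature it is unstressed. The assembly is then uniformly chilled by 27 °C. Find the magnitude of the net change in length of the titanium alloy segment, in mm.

|ΔL| ≈ 0.0792 mm

With the walls removed the bar would change length by δ_free = Σ αᵢΔT Lᵢ = 8.9×10⁻⁶×27×160 + 19.2×10⁻⁶×27×220 = 0.1525 mm.
The rigid supports impose zero overall length change; the single axial force P common to all segments must satisfy P Σ Lᵢ/(AᵢEᵢ) = δ_free.
The series flexibility is Σ Lᵢ/(AᵢEᵢ) = 160/(400×120×10³) + 220/(2325×96×10³) = 4.319×10⁻⁶ mm/N.
Hence P = δ_free / Σ(L/AE) = 0.1525/4.319×10⁻⁶ = 35.31 kN (tensile).
For the titanium alloy segment, free thermal change = 8.9×10⁻⁶×27×160 = 0.03845 mm and elastic change from P = 35310×160/(400×120×10³) = 0.1177 mm; these oppose, so the net change is 0.0792 mm (segment lengthens).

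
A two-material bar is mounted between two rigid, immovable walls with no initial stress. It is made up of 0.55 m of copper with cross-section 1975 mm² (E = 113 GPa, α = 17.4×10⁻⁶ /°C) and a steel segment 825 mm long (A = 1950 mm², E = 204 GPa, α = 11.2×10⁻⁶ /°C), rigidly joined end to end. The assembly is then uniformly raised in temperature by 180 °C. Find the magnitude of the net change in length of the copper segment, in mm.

|ΔL| ≈ 0.116 mm

With the walls removed the bar would change length by δ_free = Σ αᵢΔT Lᵢ = 17.4×10⁻⁶×180×550 + 11.2×10⁻⁶×180×825 = 3.386 mm.
Since the ends are fixed, an axial force P builds up, equal in every segment, with P · Σ Lᵢ/(AᵢEᵢ) = δ_free.
The series flexibility is Σ Lᵢ/(AᵢEᵢ) = 550/(1975×113×10³) + 825/(1950×204×10³) = 4.538×10⁻⁶ mm/N.
Hence P = δ_free / Σ(L/AE) = 3.386/4.538×10⁻⁶ = 746 kN (compressive).
For the copper segment, free thermal change = 17.4×10⁻⁶×180×550 = 1.723 mm and elastic change from P = 746000×550/(1975×113×10³) = 1.839 mm; these oppose, so the net change is 0.116 mm (segment shortens).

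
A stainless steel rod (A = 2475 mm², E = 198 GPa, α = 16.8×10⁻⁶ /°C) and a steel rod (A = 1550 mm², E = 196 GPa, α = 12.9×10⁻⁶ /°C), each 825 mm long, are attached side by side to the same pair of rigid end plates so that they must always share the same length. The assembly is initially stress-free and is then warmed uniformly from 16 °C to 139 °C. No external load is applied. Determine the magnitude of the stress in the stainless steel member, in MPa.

σ ≈ 36.3 MPa (compressive)

Equilibrium of a rigid end plate with no external load gives equal and opposite internal forces ±P in the two members. Since α_{stainless steel} > α_{steel}, heating drives the stainless steel into compression and the steel into tension.
Compatibility of the two members (thermal + elastic change equal): (α₁ − α₂)ΔT = P·[1/(A₁E₁) + 1/(A₂E₂)].
|α₁ − α₂|·ΔT = 3.9×10⁻⁶ × 123 = 0.0004797.
1/(A₁E₁) + 1/(A₂E₂) = 1/(2475×198×10³) + 1/(1550×196×10³) = 5.332×10⁻⁹ N⁻¹.
So P = 0.0004797 / 5.332×10⁻⁹ = 89.96 kN.
σ_{stainless steel} = P/A₁ = 89960/2475 = 36.35 MPa, compressive.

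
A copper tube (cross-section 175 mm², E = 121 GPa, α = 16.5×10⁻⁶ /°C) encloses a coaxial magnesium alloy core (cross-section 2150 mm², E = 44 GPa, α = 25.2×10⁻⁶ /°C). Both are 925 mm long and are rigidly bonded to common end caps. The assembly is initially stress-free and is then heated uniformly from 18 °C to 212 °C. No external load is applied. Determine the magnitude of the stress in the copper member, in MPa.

σ ≈ 167 MPa (tensile)

The magnesium alloy has the larger α, so on heating it would change length more than the copper if both were free. The rigid plates force a common final length, so the magnesium alloy is put into compression and the copper into tension, with equal and opposite forces P (no external load).
Setting the final lengths equal and cancelling L: (α₁ − α₂)ΔT = P/(A₁E₁) + P/(A₂E₂).
|α₁ − α₂|·ΔT = 8.7×10⁻⁶ × 194 = 0.001688.
1/(A₁E₁) + 1/(A₂E₂) = 1/(175×121×10³) + 1/(2150×44×10³) = 5.78×10⁻⁸ N⁻¹.
So P = 0.001688 / 5.78×10⁻⁸ = 29.2 kN.
σ_{copper} = P/A₁ = 29200/175 = 166.9 MPa, tensile.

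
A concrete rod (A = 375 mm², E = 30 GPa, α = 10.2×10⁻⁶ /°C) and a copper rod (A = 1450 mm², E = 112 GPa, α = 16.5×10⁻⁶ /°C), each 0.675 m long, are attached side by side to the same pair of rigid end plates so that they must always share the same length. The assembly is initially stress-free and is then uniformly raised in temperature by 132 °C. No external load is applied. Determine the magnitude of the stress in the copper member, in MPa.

σ ≈ 6.03 MPa (compressive)

Both members must finish at the same length. With the larger α, the copper tends to over-expand; the plates restrain it, putting the copper in compression and the concrete in tension. With no external load the two internal forces are equal and opposite, magnitude P.
Compatibility of the two members (thermal + elastic change equal): (α₁ − α₂)ΔT = P·[1/(A₁E₁) + 1/(A₂E₂)].
|α₁ − α₂|·ΔT = 6.3×10⁻⁶ × 132 = 0.0008316.
1/(A₁E₁) + 1/(A₂E₂) = 1/(375×30×10³) + 1/(1450×112×10³) = 9.505×10⁻⁸ N⁻¹.
P = 0.0008316 / 9.505×10⁻⁸ = 8749 N = 8.749 kN.
σ_{copper} = P/A₂ = 8749/1450 = 6.034 MPa, compressive.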